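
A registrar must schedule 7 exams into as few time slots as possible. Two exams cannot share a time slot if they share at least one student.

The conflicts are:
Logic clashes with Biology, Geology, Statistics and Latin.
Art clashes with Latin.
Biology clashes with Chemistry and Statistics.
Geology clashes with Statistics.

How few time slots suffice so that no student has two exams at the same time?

3

Logic, Geology, Statistics all conflict with each other, so at least 3 time slots are needed.
3 time slots suffice: time slot 1 → {Logic, Art, Chemistry}; time slot 2 → {Statistics, Latin}; time slot 3 → {Biology, Geology}. Every pair that conflicts lands in different time slots.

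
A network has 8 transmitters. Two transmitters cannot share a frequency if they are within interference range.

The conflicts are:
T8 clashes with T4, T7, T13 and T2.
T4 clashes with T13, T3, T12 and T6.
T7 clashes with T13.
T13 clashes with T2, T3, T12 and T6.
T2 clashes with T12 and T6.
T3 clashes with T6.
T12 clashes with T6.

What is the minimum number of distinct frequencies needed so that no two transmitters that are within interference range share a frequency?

T4, T13, T3, T6 are mutually in conflict, so at least 4 frequencies are needed.
A valid assignment using 4 frequencies: T8=3, T4=2, T7=2, T13=1, T2=2, T3=4, T12=4, T6=3. No two conflicting transmitters share a frequency.

4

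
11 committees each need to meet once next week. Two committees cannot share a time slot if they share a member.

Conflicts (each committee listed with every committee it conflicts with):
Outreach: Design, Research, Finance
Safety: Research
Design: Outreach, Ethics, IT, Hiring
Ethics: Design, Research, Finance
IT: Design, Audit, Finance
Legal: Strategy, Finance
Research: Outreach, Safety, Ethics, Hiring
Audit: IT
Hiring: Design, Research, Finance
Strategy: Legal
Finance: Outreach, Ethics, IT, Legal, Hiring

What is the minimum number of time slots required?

Ethics and Finance conflict, so at least 2 time slots are needed.
2 time slots suffice: Outreach=2, Safety=2, Design=1, Ethics=2, IT=2, Legal=2, Research=1, Audit=1, Hiring=2, Strategy=1, Finance=1. Each listed conflict is separated.

2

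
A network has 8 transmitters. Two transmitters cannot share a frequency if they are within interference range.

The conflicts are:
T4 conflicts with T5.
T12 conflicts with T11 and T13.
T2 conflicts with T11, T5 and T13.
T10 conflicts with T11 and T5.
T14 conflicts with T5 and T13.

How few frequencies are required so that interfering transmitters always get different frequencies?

T10 and T11 conflict, so at least 2 frequencies are needed.
2 frequencies suffice: T4=2, T12=2, T2=2, T10=2, T11=1, T14=2, T5=1, T13=1. Every pair that conflicts lands in different frequencies.

2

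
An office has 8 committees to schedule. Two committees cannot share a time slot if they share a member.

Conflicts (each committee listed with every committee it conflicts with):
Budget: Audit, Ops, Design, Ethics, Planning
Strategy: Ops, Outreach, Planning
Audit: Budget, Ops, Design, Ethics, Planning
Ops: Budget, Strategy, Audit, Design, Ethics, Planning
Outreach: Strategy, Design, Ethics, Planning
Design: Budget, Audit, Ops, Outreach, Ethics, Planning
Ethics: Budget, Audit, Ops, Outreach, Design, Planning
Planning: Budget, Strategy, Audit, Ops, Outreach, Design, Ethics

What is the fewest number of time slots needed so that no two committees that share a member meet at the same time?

6

Budget, Audit, Ops, Design, Ethics, Planning are mutually in conflict, so at least 6 time slots are needed.
6 time slots suffice: time slot 1 → {Planning}; time slot 2 → {Strategy, Ethics}; time slot 3 → {Design}; time slot 4 → {Ops, Outreach}; time slot 5 → {Audit}; time slot 6 → {Budget}. No two conflicting committees share a time slot.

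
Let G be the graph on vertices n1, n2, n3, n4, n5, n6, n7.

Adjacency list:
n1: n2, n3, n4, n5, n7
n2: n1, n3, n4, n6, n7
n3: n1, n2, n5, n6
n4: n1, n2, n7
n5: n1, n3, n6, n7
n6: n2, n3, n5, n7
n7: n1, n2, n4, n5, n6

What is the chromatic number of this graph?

n1, n2, n4, n7 are mutually adjacent (a clique of size 4), so at least 4 colors are needed.
One proper 4-coloring: n1=blue, n2=green, n3=red, n4=yellow, n5=green, n6=blue, n7=red. No two adjacent vertices share a color.

4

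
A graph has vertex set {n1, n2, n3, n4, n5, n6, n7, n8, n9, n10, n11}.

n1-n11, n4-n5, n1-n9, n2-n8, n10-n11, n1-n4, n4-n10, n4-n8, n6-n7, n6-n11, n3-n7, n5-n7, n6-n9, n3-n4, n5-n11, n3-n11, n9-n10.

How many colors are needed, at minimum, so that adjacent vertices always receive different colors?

n5 and n7 are adjacent, so at least 2 colors are needed.
2 colors suffice: color 1 → {n2, n4, n7, n9, n11}; color 2 → {n1, n3, n5, n6, n8, n10}. Each edge has distinct colors on its endpoints.

2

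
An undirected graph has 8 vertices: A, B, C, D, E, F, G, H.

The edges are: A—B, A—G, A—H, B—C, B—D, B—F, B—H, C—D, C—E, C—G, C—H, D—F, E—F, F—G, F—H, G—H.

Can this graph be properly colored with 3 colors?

Yes

The chromatic number is 3. A, G, H form a triangle, so at least 3 colors are needed.
3 colors suffice: A=2, B=3, C=2, D=1, E=1, F=2, G=3, H=1.
That is already a proper 3-coloring.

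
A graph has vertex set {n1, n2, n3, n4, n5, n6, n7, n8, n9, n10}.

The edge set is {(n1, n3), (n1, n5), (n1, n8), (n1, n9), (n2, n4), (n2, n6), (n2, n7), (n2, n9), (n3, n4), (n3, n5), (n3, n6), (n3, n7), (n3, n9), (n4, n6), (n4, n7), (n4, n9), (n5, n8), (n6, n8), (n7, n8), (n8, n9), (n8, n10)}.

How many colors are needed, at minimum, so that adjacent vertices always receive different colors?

n3, n4, n6 form a triangle, so at least 3 colors are needed.
3 colors suffice: color red → {n2, n3, n8}; color blue → {n1, n4, n10}; color green → {n5, n6, n7, n9}. Each edge has distinct colors on its endpoints.

3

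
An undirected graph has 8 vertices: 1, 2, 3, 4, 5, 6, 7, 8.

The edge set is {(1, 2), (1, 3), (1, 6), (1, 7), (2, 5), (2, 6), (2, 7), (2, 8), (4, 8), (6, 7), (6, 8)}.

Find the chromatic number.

4

1, 2, 6, 7 are mutually adjacent (a clique of size 4), so at least 4 colors are needed.
4 colors suffice: 1=b, 2=a, 3=a, 4=a, 5=b, 6=c, 7=d, 8=b. No two adjacent vertices share a color.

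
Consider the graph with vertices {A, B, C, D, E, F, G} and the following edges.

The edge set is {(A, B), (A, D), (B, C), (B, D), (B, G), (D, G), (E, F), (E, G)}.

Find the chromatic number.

3

B, D, G are pairwise adjacent, so at least 3 colors are needed.
3 colors suffice: A=2, B=1, C=2, D=3, E=1, F=2, G=2. Every edge joins two different colors.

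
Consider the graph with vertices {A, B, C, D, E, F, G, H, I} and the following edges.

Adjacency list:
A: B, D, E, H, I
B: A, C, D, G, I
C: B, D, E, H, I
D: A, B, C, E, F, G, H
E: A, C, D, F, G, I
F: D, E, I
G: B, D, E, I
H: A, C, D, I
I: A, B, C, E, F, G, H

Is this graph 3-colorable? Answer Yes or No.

Yes

The chromatic number is 3. B, C, D are pairwise adjacent, so at least 3 colors are needed.
3 colors suffice: color 1 → {D, I}; color 2 → {B, E, H}; color 3 → {A, C, F, G}.
That is already a proper 3-coloring.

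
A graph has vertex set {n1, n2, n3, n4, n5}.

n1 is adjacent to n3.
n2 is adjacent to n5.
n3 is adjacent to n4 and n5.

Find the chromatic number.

2

n2 and n5 are adjacent, so at least 2 colors are needed.
One proper 2-coloring: n1=blue, n2=red, n3=red, n4=blue, n5=blue. No two adjacent vertices share a color.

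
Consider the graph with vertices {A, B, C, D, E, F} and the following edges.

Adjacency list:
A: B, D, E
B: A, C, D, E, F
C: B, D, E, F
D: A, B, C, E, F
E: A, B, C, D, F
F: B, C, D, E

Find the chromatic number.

B, C, D, E, F form a clique, so at least 5 colors are needed.
One proper 5-coloring: A=yellow, B=blue, C=yellow, D=red, E=green, F=purple. No two adjacent vertices share a color.

5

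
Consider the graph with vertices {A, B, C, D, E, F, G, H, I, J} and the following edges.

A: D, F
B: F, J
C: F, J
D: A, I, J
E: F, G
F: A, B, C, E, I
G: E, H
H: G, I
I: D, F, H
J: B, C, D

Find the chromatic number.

The cycle C-F-I-D-J-C has odd length 5, so it cannot be 2-colored; at least 3 colors are needed.
3 colors suffice: color 1 → {D, F, H}; color 2 → {A, E, I, J}; color 3 → {B, C, G}. Every edge joins two different colors.

3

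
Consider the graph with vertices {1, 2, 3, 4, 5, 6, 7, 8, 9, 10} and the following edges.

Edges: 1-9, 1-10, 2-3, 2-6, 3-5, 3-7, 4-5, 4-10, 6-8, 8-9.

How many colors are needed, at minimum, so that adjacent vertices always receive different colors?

The cycle 1-10-4-5-3-2-6-8-9-1 has odd length 9, so it cannot be 2-colored; at least 3 colors are needed.
One proper 3-coloring: 1=b, 2=b, 3=a, 4=c, 5=b, 6=a, 7=b, 8=b, 9=a, 10=a. Every edge joins two different colors.

3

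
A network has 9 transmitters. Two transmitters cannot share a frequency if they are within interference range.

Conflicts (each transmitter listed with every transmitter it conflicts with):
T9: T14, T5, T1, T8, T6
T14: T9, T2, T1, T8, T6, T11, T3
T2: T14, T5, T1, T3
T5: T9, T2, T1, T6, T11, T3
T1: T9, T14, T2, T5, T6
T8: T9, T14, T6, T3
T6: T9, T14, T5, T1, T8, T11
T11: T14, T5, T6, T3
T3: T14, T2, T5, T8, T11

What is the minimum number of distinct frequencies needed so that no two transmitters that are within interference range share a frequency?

T9, T5, T1, T6 pairwise conflict, so at least 4 frequencies are needed.
A valid assignment using 4 frequencies: T9=3, T14=1, T2=3, T5=1, T1=4, T8=4, T6=2, T11=3, T3=2. Every pair that conflicts lands in different frequencies.

4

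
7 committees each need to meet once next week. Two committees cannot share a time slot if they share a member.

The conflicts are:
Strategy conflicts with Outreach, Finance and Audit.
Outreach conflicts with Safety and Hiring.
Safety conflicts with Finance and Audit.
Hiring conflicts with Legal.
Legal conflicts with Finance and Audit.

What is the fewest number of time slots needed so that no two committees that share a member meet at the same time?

The cycle Strategy-Outreach-Hiring-Legal-Finance-Strategy has odd length 5, so it cannot be 2-colored; at least 3 time slots are needed.
Using 3 time slots: Strategy=2, Outreach=1, Safety=2, Hiring=3, Legal=2, Finance=1, Audit=1. No two conflicting committees share a time slot.

3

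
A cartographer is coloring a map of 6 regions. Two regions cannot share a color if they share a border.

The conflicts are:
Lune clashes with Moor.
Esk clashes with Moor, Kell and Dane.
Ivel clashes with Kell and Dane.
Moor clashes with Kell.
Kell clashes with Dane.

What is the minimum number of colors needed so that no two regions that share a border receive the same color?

Esk, Kell, Dane are mutually in conflict, so at least 3 colors are needed.
A valid assignment using 3 colors: Lune=1, Esk=2, Ivel=2, Moor=3, Kell=1, Dane=3. Each listed conflict is separated.

3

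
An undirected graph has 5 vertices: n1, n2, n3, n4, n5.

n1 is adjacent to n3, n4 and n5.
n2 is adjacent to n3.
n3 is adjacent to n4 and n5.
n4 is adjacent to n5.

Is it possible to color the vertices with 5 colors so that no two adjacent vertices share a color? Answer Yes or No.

Yes

The chromatic number is 4. n1, n3, n4, n5 are mutually adjacent (a clique of size 4), so at least 4 colors are needed.
4 colors suffice: color 1 → {n3}; color 2 → {n2, n4}; color 3 → {n5}; color 4 → {n1}.
Since 5 ≥ 4, a proper 5-coloring certainly exists.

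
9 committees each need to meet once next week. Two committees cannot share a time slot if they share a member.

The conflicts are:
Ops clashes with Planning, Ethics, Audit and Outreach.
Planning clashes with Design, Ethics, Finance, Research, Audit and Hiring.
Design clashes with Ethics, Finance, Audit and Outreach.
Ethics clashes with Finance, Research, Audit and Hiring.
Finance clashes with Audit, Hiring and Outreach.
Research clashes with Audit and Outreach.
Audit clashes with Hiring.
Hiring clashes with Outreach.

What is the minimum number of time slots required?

5

Planning, Design, Ethics, Finance, Audit all conflict with each other, so at least 5 time slots are needed.
Using 5 time slots: Ops=4, Planning=3, Design=5, Ethics=1, Finance=4, Research=4, Audit=2, Hiring=5, Outreach=1. No two conflicting committees share a time slot.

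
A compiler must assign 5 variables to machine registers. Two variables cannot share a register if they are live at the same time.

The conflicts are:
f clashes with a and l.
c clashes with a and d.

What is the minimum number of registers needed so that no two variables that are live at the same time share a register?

2

f and a conflict, so at least 2 registers are needed.
2 registers suffice: register 1 → {f, c}; register 2 → {a, l, d}. Every pair that conflicts lands in different registers.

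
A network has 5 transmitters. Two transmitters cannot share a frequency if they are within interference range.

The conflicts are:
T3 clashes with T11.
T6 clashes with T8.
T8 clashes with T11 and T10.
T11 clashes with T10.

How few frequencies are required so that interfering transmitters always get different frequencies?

T8, T11, T10 all conflict with each other, so at least 3 frequencies are needed.
3 frequencies suffice: T3=2, T6=1, T8=2, T11=1, T10=3. No two conflicting transmitters share a frequency.

3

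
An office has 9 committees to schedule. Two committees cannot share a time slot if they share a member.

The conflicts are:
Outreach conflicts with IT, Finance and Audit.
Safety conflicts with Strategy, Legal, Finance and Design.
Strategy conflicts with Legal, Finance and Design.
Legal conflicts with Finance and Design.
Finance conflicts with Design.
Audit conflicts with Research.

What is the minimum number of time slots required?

5

Safety, Strategy, Legal, Finance, Design are mutually in conflict, so at least 5 time slots are needed.
5 time slots suffice: time slot 1 → {IT, Finance, Audit}; time slot 2 → {Outreach, Legal, Research}; time slot 3 → {Strategy}; time slot 4 → {Safety}; time slot 5 → {Design}. Every pair that conflicts lands in different time slots.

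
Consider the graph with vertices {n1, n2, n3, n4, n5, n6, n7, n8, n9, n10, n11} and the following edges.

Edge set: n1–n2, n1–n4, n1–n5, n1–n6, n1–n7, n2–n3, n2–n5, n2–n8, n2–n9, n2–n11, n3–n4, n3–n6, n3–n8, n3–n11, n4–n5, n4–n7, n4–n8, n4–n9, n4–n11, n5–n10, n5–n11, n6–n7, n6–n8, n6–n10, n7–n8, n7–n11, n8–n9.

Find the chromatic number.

n6, n7, n8 are mutually adjacent, so at least 3 colors are needed.
3 colors suffice: color red → {n2, n4, n6}; color blue → {n1, n8, n10, n11}; color green → {n3, n5, n7, n9}. Each edge has distinct colors on its endpoints.

3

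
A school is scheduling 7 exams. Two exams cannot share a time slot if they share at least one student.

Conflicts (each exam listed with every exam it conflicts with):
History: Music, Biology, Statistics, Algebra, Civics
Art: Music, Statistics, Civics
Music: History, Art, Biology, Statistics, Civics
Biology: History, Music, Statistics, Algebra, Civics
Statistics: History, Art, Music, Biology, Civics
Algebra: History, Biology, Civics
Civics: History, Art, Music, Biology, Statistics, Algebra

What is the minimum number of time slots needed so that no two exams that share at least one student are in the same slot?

5

History, Music, Biology, Statistics, Civics all conflict with each other, so at least 5 time slots are needed.
5 time slots suffice: time slot 1 → {Civics}; time slot 2 → {Music, Algebra}; time slot 3 → {Statistics}; time slot 4 → {History, Art}; time slot 5 → {Biology}. Every pair that conflicts lands in different time slots.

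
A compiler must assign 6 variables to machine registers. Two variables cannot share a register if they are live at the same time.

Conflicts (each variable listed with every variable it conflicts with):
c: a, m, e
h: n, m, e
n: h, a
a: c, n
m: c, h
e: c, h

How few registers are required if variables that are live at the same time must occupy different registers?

3

The cycle h-m-c-a-n-h has odd length 5, so it cannot be 2-colored; at least 3 registers are needed.
3 registers suffice: register 1 → {c, h}; register 2 → {n, m, e}; register 3 → {a}. No two conflicting variables share a register.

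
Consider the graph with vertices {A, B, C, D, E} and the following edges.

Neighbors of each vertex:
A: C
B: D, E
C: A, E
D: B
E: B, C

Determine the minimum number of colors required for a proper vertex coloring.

2

A and C are adjacent, so at least 2 colors are needed.
2 colors suffice: A=2, B=1, C=1, D=2, E=2. Every edge joins two different colors.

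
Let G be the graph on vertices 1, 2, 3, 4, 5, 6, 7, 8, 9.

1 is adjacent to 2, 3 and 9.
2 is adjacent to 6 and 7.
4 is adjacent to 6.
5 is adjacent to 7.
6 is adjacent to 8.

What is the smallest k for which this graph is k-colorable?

2 and 7 are adjacent, so at least 2 colors are needed.
2 colors suffice: color a → {2, 3, 4, 5, 8, 9}; color b → {1, 6, 7}. Each edge has distinct colors on its endpoints.

2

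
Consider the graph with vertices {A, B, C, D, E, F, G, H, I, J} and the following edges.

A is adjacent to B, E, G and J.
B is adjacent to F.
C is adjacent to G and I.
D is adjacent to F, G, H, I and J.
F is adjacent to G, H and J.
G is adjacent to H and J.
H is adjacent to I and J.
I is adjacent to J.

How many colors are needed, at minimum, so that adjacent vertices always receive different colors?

D, F, G, H, J are pairwise adjacent (a clique of size 5), so at least 5 colors are needed.
One proper 5-coloring: A=3, B=1, C=1, D=4, E=1, F=3, G=2, H=5, I=2, J=1. No two adjacent vertices share a color.

5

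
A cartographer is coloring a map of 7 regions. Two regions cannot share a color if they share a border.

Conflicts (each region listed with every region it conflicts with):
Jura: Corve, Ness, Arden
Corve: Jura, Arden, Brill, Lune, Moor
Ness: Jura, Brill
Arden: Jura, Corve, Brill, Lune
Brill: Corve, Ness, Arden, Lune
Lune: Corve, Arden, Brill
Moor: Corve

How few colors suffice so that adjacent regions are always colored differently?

4

Corve, Arden, Brill, Lune are mutually in conflict, so at least 4 colors are needed.
4 colors suffice: color 1 → {Corve, Ness}; color 2 → {Arden, Moor}; color 3 → {Jura, Brill}; color 4 → {Lune}. Each listed conflict is separated.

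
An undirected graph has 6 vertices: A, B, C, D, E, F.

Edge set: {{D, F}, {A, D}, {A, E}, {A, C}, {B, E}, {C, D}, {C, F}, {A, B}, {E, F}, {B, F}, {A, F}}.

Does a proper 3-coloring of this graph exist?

A, B, E, F are mutually adjacent (a clique of size 4), so at least 4 colors are needed.
So 3 colors are not enough.

No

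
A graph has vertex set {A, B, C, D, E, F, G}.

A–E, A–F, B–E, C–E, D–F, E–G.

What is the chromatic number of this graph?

2

D and F are adjacent, so at least 2 colors are needed.
2 colors suffice: color 1 → {E, F}; color 2 → {A, B, C, D, G}. Each edge has distinct colors on its endpoints.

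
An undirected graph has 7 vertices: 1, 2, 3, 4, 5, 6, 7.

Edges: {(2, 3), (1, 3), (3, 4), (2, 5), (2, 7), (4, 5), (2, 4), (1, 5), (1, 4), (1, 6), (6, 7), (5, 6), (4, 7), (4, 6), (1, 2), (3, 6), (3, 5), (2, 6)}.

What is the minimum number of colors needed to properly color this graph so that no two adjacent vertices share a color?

6

1, 2, 3, 4, 5, 6 are mutually adjacent (a clique of size 6), so at least 6 colors are needed.
One proper 6-coloring: 1=e, 2=b, 3=f, 4=c, 5=d, 6=a, 7=d. No two adjacent vertices share a color.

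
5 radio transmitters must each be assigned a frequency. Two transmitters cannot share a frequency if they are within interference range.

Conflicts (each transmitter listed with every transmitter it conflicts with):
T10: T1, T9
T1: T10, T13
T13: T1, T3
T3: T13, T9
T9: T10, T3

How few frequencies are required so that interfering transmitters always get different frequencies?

3

The cycle T1-T13-T3-T9-T10-T1 has odd length 5, so it cannot be 2-colored; at least 3 frequencies are needed.
3 frequencies suffice: frequency 1 → {T1, T3}; frequency 2 → {T13, T9}; frequency 3 → {T10}. No two conflicting transmitters share a frequency.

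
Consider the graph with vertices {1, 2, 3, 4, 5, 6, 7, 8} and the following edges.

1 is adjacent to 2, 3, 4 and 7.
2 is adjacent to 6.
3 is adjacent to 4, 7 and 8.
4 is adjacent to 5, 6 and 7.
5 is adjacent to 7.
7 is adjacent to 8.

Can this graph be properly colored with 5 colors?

Yes

The chromatic number is 4. 1, 3, 4, 7 are pairwise adjacent (a clique of size 4), so at least 4 colors are needed.
4 colors suffice: color red → {2, 4, 8}; color blue → {6, 7}; color green → {1, 5}; color yellow → {3}.
Since 5 ≥ 4, a proper 5-coloring certainly exists.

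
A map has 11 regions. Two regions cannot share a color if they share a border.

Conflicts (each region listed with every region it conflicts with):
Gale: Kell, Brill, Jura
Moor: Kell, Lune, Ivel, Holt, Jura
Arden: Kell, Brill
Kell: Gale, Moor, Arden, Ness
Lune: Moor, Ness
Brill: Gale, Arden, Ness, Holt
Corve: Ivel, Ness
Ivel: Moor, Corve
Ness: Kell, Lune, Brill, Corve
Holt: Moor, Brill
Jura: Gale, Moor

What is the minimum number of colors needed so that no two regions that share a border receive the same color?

3

The cycle Corve-Ivel-Moor-Lune-Ness-Corve has odd length 5, so it cannot be 2-colored; at least 3 colors are needed.
A valid assignment using 3 colors: Gale=3, Moor=1, Arden=3, Kell=2, Lune=2, Brill=1, Corve=1, Ivel=2, Ness=3, Holt=2, Jura=2. Each listed conflict is separated.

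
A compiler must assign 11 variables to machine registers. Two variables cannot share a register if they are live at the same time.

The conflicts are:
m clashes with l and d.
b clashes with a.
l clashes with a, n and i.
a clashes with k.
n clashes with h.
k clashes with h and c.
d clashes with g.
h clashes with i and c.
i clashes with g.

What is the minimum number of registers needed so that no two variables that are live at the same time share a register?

3

k, h, c all conflict with each other, so at least 3 registers are needed.
A valid assignment using 3 registers: m=2, b=1, l=1, a=2, n=2, k=3, d=3, h=1, i=2, g=1, c=2. Every pair that conflicts lands in different registers.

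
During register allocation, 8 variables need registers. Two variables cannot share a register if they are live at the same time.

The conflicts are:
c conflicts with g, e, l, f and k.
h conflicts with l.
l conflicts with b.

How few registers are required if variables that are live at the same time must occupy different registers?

l and b conflict, so at least 2 registers are needed.
2 registers suffice: c=1, g=2, e=2, h=1, l=2, b=1, f=2, k=2. No two conflicting variables share a register.

2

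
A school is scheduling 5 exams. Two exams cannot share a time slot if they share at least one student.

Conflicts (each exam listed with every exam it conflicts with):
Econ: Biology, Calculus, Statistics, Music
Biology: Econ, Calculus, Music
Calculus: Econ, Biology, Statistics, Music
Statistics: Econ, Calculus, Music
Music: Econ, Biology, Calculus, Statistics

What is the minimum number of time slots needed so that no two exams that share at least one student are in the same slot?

4

Econ, Biology, Calculus, Music all conflict with each other, so at least 4 time slots are needed.
Using 4 time slots: Econ=2, Biology=4, Calculus=1, Statistics=4, Music=3. No two conflicting exams share a time slot.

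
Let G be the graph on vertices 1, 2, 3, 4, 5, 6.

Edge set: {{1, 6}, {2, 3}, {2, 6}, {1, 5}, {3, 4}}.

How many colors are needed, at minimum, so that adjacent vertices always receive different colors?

1 and 6 are adjacent, so at least 2 colors are needed.
2 colors suffice: color red → {1, 2, 4}; color blue → {3, 5, 6}. Every edge joins two different colors.

2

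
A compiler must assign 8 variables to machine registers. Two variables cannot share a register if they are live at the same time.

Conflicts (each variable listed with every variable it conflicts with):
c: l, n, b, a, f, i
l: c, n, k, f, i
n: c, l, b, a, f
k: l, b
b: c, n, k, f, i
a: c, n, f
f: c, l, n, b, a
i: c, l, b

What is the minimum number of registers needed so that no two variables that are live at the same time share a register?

4

c, n, a, f pairwise conflict, so at least 4 registers are needed.
4 registers suffice: c=1, l=4, n=3, k=1, b=4, a=4, f=2, i=2. No two conflicting variables share a register.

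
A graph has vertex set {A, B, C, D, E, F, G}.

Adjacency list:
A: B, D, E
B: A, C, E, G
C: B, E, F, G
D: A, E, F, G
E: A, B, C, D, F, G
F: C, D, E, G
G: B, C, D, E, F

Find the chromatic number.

B, C, E, G form a clique, so at least 4 colors are needed.
4 colors suffice: color 1 → {E}; color 2 → {A, G}; color 3 → {B, F}; color 4 → {C, D}. Each edge has distinct colors on its endpoints.

4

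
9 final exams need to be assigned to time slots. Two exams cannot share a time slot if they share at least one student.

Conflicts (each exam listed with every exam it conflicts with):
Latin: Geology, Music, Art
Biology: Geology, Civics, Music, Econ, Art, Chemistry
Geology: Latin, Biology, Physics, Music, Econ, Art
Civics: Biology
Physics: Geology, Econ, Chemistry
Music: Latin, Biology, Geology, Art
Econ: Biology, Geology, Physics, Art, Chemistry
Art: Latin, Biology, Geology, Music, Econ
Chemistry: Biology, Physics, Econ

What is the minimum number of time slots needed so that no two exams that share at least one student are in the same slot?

4

Latin, Geology, Music, Art are mutually in conflict, so at least 4 time slots are needed.
4 time slots suffice: time slot 1 → {Latin, Biology, Physics}; time slot 2 → {Geology, Civics, Chemistry}; time slot 3 → {Art}; time slot 4 → {Music, Econ}. No two conflicting exams share a time slot.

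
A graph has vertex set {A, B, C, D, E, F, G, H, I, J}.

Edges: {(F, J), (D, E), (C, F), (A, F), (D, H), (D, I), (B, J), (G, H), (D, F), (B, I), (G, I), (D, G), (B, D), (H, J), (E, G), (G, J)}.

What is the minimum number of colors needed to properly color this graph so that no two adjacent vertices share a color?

B, D, I form a triangle, so at least 3 colors are needed.
3 colors suffice: color red → {A, C, D, J}; color blue → {B, F, G}; color green → {E, H, I}. No two adjacent vertices share a color.

3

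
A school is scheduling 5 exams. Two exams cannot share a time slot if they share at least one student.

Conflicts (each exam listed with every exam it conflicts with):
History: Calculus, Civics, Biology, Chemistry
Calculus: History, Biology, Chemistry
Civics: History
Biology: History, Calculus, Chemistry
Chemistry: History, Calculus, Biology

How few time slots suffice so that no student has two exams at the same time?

4

History, Calculus, Biology, Chemistry are mutually in conflict, so at least 4 time slots are needed.
4 time slots suffice: time slot 1 → {History}; time slot 2 → {Civics, Chemistry}; time slot 3 → {Biology}; time slot 4 → {Calculus}. No two conflicting exams share a time slot.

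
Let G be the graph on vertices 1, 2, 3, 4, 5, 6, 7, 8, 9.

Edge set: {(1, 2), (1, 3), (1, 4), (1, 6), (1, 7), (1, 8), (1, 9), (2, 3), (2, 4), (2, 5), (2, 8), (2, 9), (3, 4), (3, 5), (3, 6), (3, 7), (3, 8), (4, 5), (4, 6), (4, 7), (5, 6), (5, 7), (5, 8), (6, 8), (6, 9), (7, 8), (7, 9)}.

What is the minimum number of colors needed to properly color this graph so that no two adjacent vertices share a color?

4

2, 3, 5, 8 are mutually adjacent (a clique of size 4), so at least 4 colors are needed.
One proper 4-coloring: 1=b, 2=c, 3=a, 4=d, 5=b, 6=c, 7=c, 8=d, 9=a. Each edge has distinct colors on its endpoints.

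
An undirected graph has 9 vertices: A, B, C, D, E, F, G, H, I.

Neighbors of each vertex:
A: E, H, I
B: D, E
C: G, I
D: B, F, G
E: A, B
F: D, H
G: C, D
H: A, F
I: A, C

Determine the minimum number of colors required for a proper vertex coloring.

The cycle I-A-H-F-D-G-C-I has odd length 7, so it cannot be 2-colored; at least 3 colors are needed.
A valid assignment using 3 colors: A=1, B=2, C=1, D=1, E=3, F=2, G=2, H=3, I=2. No two adjacent vertices share a color.

3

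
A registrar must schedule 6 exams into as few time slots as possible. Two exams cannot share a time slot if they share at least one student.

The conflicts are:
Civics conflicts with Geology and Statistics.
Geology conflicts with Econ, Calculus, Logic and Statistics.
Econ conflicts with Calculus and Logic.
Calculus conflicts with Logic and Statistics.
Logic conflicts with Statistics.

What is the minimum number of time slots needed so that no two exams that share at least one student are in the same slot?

Geology, Calculus, Logic, Statistics all conflict with each other, so at least 4 time slots are needed.
4 time slots suffice: time slot 1 → {Geology}; time slot 2 → {Econ, Statistics}; time slot 3 → {Civics, Calculus}; time slot 4 → {Logic}. No two conflicting exams share a time slot.

4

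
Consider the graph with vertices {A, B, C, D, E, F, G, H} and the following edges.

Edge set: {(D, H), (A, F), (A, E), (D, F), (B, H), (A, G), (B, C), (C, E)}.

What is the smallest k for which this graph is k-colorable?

The cycle E-A-F-D-H-B-C-E has odd length 7, so it cannot be 2-colored; at least 3 colors are needed.
3 colors suffice: A=1, B=2, C=1, D=1, E=2, F=2, G=2, H=3. No two adjacent vertices share a color.

3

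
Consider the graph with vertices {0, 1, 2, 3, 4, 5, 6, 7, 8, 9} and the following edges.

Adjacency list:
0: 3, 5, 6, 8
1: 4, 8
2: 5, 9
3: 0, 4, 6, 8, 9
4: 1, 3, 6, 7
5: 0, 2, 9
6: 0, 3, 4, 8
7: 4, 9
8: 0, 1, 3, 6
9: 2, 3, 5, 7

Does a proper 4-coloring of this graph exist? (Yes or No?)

Yes

The chromatic number is 4. 0, 3, 6, 8 are mutually adjacent (a clique of size 4), so at least 4 colors are needed.
4 colors suffice: color red → {1, 3, 5, 7}; color blue → {4, 8, 9}; color green → {0, 2}; color yellow → {6}.
That is already a proper 4-coloring.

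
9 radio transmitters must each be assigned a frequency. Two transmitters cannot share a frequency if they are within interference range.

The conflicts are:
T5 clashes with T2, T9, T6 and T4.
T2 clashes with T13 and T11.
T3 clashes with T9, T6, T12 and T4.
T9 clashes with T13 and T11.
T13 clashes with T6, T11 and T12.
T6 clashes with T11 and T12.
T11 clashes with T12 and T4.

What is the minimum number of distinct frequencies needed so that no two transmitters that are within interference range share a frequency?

4

T13, T6, T11, T12 pairwise conflict, so at least 4 frequencies are needed.
Using 4 frequencies: T5=1, T2=2, T3=1, T9=2, T13=3, T6=2, T11=1, T12=4, T4=2. Every pair that conflicts lands in different frequencies.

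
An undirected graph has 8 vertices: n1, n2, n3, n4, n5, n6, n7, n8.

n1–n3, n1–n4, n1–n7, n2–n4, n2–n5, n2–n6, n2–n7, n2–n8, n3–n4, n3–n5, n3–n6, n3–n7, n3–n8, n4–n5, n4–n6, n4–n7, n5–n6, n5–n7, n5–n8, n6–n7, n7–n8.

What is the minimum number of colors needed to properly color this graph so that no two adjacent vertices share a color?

n3, n4, n5, n6, n7 are mutually adjacent (a clique of size 5), so at least 5 colors are needed.
A valid assignment using 5 colors: n1=3, n2=2, n3=2, n4=4, n5=3, n6=5, n7=1, n8=4. No two adjacent vertices share a color.

5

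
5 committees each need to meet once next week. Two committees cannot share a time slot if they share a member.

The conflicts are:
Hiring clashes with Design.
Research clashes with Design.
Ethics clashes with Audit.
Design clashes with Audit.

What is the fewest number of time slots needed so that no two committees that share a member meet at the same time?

2

Hiring and Design conflict, so at least 2 time slots are needed.
A valid assignment using 2 time slots: Hiring=2, Research=2, Ethics=1, Design=1, Audit=2. Each listed conflict is separated.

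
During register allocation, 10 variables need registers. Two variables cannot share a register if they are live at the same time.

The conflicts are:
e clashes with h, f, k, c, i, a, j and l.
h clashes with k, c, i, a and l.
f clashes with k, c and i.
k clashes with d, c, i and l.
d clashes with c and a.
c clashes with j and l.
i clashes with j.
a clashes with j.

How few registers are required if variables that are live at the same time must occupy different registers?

e, h, k, c, l pairwise conflict, so at least 5 registers are needed.
5 registers suffice: register 1 → {e, d}; register 2 → {c, i, a}; register 3 → {k, j}; register 4 → {h, f}; register 5 → {l}. Every pair that conflicts lands in different registers.

5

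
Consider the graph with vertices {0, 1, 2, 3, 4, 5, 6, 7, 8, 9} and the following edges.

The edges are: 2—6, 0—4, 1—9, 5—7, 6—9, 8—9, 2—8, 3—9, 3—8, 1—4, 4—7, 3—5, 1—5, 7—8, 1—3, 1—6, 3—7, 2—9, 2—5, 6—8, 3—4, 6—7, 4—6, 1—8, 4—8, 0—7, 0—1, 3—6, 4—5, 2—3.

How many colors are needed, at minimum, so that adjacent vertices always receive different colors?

5

2, 3, 6, 8, 9 form a clique, so at least 5 colors are needed.
5 colors suffice: color red → {0, 3}; color blue → {5, 6}; color green → {8}; color yellow → {1, 2, 7}; color purple → {4, 9}. Each edge has distinct colors on its endpoints.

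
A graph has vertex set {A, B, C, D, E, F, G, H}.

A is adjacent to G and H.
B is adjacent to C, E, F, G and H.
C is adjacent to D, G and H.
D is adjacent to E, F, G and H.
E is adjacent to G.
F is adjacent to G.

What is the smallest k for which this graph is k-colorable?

B, C, H are pairwise adjacent, so at least 3 colors are needed.
3 colors suffice: A=blue, B=blue, C=green, D=blue, E=green, F=green, G=red, H=red. Every edge joins two different colors.

3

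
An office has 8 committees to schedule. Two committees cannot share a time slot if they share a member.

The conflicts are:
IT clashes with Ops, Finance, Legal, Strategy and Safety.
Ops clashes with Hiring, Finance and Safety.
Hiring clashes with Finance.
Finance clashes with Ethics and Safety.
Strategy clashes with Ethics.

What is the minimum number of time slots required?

IT, Ops, Finance, Safety all conflict with each other, so at least 4 time slots are needed.
4 time slots suffice: time slot 1 → {IT, Hiring, Ethics}; time slot 2 → {Finance, Legal, Strategy}; time slot 3 → {Ops}; time slot 4 → {Safety}. Each listed conflict is separated.

4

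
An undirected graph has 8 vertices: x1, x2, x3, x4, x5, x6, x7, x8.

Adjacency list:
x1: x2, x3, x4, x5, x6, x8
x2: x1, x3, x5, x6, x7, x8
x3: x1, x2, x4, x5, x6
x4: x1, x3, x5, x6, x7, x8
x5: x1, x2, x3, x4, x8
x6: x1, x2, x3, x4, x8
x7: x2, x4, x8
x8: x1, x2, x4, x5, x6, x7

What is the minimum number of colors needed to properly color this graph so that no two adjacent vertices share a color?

x1, x3, x4, x5 form a clique, so at least 4 colors are needed.
4 colors suffice: color 1 → {x1, x7}; color 2 → {x2, x4}; color 3 → {x3, x8}; color 4 → {x5, x6}. Every edge joins two different colors.

4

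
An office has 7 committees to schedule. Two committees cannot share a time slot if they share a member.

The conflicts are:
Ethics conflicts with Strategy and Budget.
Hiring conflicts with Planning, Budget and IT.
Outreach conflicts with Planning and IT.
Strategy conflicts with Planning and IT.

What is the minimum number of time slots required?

3

The cycle IT-Strategy-Ethics-Budget-Hiring-IT has odd length 5, so it cannot be 2-colored; at least 3 time slots are needed.
3 time slots suffice: time slot 1 → {Hiring, Outreach, Strategy}; time slot 2 → {Ethics, Planning, IT}; time slot 3 → {Budget}. No two conflicting committees share a time slot.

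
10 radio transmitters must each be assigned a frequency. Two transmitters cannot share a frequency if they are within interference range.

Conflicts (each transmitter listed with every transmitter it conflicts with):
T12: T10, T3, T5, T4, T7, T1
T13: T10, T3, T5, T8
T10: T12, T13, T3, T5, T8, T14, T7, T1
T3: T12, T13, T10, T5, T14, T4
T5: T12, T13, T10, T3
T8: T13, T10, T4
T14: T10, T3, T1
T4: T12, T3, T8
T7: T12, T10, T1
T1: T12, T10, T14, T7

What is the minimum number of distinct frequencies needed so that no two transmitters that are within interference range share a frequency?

4

T12, T10, T7, T1 are mutually in conflict, so at least 4 frequencies are needed.
4 frequencies suffice: frequency 1 → {T10, T4}; frequency 2 → {T3, T8, T1}; frequency 3 → {T12, T13, T14}; frequency 4 → {T5, T7}. Each listed conflict is separated.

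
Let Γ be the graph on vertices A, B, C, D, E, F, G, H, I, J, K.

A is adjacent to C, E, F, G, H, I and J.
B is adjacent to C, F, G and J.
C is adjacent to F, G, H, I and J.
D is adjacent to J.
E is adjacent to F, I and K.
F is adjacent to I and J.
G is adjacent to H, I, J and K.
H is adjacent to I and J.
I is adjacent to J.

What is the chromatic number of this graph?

A, C, G, H, I, J form a clique, so at least 6 colors are needed.
A valid assignment using 6 colors: A=4, B=4, C=3, D=2, E=1, F=2, G=2, H=6, I=5, J=1, K=3. Each edge has distinct colors on its endpoints.

6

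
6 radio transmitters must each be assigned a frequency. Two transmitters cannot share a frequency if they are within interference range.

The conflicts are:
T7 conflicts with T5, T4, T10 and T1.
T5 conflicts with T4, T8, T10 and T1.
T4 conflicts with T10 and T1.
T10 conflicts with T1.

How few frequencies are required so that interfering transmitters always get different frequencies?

5

T7, T5, T4, T10, T1 pairwise conflict, so at least 5 frequencies are needed.
5 frequencies suffice: frequency 1 → {T5}; frequency 2 → {T8, T10}; frequency 3 → {T1}; frequency 4 → {T7}; frequency 5 → {T4}. Each listed conflict is separated.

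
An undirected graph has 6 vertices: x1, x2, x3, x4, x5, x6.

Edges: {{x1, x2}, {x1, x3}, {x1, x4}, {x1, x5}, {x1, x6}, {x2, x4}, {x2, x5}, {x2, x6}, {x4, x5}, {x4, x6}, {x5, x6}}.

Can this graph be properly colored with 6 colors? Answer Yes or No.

Yes

The chromatic number is 5. x1, x2, x4, x5, x6 are pairwise adjacent (a clique of size 5), so at least 5 colors are needed.
5 colors suffice: x1=1, x2=4, x3=2, x4=2, x5=5, x6=3.
Since 6 ≥ 5, a proper 6-coloring certainly exists.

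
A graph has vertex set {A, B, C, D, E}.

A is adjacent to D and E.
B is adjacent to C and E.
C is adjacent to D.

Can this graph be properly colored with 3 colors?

Yes

The chromatic number is 3. The cycle E-B-C-D-A-E has odd length 5, so it cannot be 2-colored; at least 3 colors are needed.
3 colors suffice: color red → {A, C}; color blue → {B, D}; color green → {E}.
That is already a proper 3-coloring.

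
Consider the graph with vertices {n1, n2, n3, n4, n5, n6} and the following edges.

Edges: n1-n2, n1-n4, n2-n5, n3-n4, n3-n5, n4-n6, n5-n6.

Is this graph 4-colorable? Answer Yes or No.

The chromatic number is 3. The cycle n6-n4-n1-n2-n5-n6 has odd length 5, so it cannot be 2-colored; at least 3 colors are needed.
3 colors suffice: color R → {n4, n5}; color B → {n1, n3, n6}; color G → {n2}.
Since 4 ≥ 3, a proper 4-coloring certainly exists.

Yes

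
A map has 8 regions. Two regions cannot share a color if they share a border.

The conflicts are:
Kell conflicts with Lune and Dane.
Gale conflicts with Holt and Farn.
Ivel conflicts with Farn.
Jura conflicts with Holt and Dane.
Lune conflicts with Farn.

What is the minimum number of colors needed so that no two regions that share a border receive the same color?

The cycle Gale-Farn-Lune-Kell-Dane-Jura-Holt-Gale has odd length 7, so it cannot be 2-colored; at least 3 colors are needed.
One proper 3-coloring: Kell=1, Gale=2, Ivel=2, Jura=1, Lune=2, Holt=3, Farn=1, Dane=2. Every pair that conflicts lands in different colors.

3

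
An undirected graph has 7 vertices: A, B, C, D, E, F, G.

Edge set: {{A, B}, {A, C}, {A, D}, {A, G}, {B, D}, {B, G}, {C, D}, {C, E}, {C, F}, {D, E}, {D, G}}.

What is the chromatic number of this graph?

4

A, B, D, G are mutually adjacent (a clique of size 4), so at least 4 colors are needed.
One proper 4-coloring: A=2, B=3, C=3, D=1, E=2, F=1, G=4. Each edge has distinct colors on its endpoints.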